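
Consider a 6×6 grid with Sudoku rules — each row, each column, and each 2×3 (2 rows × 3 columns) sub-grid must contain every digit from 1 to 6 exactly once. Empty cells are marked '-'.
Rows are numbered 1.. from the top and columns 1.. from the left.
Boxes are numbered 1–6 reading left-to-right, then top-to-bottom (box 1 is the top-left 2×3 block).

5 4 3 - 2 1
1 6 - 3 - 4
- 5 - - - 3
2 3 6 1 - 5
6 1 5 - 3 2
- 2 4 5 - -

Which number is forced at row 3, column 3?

Row 3 already contains {3, 5}.
Column 3 already contains {3, 4, 5, 6}.
Its 2×3 block (box 3) already contains {2, 3, 5, 6}.
The only value from 1–6 not eliminated is 1, so row 3, column 3 = 1.

1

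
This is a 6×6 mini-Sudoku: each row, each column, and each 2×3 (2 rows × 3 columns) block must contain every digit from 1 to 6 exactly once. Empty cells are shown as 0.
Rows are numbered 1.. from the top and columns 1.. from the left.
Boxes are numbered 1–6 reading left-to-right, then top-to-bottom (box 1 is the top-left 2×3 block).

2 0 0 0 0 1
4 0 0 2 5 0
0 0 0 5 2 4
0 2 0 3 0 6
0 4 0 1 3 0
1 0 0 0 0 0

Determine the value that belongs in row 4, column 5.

Row 4 already contains {2, 3, 6}.
Column 5 already contains {2, 3, 5}.
Its 2×3 block (box 4) already contains {2, 3, 4, 5, 6}.
The only value from 1–6 not eliminated is 1, so row 4, column 5 = 1.

1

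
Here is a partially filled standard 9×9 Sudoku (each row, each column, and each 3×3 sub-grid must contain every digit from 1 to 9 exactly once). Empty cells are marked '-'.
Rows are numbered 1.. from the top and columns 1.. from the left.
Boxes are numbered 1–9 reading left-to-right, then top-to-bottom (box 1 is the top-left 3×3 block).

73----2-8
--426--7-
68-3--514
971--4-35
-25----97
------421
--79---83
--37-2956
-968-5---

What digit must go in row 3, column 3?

Cell row 3, column 3 itself could take any of {2, 9} by direct elimination.
Consider where 2 can go in row 3.
row 3, column 5 is out (box 2 already has a 2).
row 3, column 6 is out (column 6 already has a 2).
So the only cell in row 3 that can hold 2 is row 3, column 3.
Therefore row 3, column 3 = 2.

2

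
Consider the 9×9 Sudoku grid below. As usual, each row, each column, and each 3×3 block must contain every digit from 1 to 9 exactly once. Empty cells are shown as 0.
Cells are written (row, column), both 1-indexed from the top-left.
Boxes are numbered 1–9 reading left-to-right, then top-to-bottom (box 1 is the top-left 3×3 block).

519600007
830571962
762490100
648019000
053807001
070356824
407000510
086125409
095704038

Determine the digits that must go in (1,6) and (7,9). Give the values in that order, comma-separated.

For (1,6):
  Consider where 2 can go in column 6.
  (3,6) is out (row 3 already has a 2).
  (7,6) is out (box 8 already has a 2).
  So the only cell in column 6 that can hold 2 is (1,6).
  So (1,6) = 2.
For (7,9):
  Row 7 already contains {1, 4, 5, 7}.
  Column 9 already contains {1, 2, 4, 7, 8, 9}.
  Its 3×3 block (box 9) already contains {1, 3, 4, 5, 8, 9}.
  The only value from 1–9 not eliminated is 6, so (7,9) = 6.

2,6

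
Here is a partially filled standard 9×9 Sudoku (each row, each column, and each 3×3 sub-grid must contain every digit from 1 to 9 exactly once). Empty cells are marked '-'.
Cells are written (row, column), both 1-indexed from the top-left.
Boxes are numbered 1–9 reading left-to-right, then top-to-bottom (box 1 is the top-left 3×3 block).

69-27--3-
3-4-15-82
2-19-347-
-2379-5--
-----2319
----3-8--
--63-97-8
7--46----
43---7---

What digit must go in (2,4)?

Row 2 already contains {1, 2, 3, 4, 5, 8}.
Column 4 already contains {2, 3, 4, 7, 9}.
Its 3×3 block (box 2) already contains {1, 2, 3, 5, 7, 9}.
The only value from 1–9 not eliminated is 6, so (2,4) = 6.

6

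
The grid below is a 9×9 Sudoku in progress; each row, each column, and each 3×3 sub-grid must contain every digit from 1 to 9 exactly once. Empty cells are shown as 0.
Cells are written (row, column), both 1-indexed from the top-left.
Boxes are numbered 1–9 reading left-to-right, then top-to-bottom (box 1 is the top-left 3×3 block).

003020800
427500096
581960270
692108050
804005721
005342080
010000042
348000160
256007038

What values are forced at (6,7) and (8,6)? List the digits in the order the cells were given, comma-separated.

For (6,7):
  Consider where 6 can go in box 6.
  (4,7) is out (row 4 already has a 6).
  (4,9) is out (row 4 already has a 6).
  (6,9) is out (column 9 already has a 6).
  So the only cell in box 6 that can hold 6 is (6,7).
  So (6,7) = 6.
For (8,6):
  Row 8 already contains {1, 3, 4, 6, 8}.
  Column 6 already contains {2, 5, 7, 8}.
  Its 3×3 block (box 8) already contains {7}.
  The only value from 1–9 not eliminated is 9, so (8,6) = 9.

6,9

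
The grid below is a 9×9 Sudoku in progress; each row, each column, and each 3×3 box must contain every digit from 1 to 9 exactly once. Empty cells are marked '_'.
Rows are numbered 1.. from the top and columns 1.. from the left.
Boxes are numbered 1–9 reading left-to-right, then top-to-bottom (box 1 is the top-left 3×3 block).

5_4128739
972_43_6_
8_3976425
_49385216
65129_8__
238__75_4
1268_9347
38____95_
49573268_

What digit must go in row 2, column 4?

Row 2 already contains {2, 3, 4, 6, 7, 9}.
Column 4 already contains {1, 2, 3, 7, 8, 9}.
Its 3×3 block (box 2) already contains {1, 2, 3, 4, 6, 7, 8, 9}.
The only value from 1–9 not eliminated is 5, so row 2, column 4 = 5.

5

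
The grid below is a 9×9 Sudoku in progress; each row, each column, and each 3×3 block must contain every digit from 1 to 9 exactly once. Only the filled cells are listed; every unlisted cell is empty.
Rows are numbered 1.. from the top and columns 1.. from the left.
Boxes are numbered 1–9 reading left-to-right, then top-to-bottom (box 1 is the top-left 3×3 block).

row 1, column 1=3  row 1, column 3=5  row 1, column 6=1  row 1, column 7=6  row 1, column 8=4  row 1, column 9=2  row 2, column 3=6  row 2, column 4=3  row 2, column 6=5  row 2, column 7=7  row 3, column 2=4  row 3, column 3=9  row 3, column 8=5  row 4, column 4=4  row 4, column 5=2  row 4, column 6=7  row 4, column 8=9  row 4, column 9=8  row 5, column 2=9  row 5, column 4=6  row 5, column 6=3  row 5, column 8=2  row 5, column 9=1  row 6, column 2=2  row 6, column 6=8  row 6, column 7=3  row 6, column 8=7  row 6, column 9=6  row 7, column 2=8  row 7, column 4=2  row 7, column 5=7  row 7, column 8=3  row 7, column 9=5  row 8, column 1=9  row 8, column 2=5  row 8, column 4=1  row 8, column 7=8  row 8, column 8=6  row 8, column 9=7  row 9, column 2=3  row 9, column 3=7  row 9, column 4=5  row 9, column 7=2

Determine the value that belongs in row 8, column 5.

3

Cell row 8, column 5 itself could take any of {3, 4} by direct elimination.
Consider where 3 can go in column 5.
row 1, column 5 is out (row 1 already has a 3). row 2, column 5 is out (row 2 already has a 3). row 3, column 5 is out (box 2 already has a 3). row 5, column 5 is out (row 5 already has a 3). The remaining empty cells in column 5 are similarly blocked.
So the only cell in column 5 that can hold 3 is row 8, column 5.
Therefore row 8, column 5 = 3.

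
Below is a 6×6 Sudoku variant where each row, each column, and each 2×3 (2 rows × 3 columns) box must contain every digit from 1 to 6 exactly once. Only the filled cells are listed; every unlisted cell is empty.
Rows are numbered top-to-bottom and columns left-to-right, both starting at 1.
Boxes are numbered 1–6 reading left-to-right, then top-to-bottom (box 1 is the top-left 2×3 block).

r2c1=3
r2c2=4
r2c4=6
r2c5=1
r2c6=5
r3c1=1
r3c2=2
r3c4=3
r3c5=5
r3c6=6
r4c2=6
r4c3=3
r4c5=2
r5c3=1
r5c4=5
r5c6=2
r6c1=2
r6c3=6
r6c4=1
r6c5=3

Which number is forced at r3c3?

Row 3 already contains {1, 2, 3, 5, 6}.
Column 3 already contains {1, 3, 6}.
Its 2×3 block (box 3) already contains {1, 2, 3, 6}.
The only value from 1–6 not eliminated is 4, so r3c3 = 4.

4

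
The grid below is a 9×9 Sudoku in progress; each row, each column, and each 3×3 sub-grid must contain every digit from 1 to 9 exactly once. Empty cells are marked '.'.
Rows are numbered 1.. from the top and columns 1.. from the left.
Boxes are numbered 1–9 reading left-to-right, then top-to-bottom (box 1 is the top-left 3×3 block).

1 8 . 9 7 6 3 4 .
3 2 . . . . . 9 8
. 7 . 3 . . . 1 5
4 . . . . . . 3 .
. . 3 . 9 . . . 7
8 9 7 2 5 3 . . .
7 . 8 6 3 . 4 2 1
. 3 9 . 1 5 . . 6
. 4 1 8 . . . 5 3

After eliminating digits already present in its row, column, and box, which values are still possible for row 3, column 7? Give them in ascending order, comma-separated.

Row 3 already contains {1, 3, 5, 7}.
Column 7 already contains {3, 4}.
Its 3×3 block (box 3) already contains {1, 3, 4, 5, 8, 9}.
Removing those from 1–9 leaves {2, 6} as the candidates for row 3, column 7.

2,6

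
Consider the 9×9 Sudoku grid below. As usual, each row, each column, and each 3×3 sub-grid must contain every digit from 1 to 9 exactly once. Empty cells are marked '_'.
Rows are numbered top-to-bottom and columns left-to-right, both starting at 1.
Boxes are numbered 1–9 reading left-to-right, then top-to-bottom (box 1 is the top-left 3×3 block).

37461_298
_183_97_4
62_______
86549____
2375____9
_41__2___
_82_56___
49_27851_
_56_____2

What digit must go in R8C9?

Cell R8C9 itself could take any of {3, 6} by direct elimination.
Consider where 6 can go in box 9.
R7C7 is out (row 7 already has a 6).
R7C8 is out (row 7 already has a 6).
R7C9 is out (row 7 already has a 6).
R9C7 is out (row 9 already has a 6).
R9C8 is out (row 9 already has a 6).
So the only cell in box 9 that can hold 6 is R8C9.
Therefore R8C9 = 6.

6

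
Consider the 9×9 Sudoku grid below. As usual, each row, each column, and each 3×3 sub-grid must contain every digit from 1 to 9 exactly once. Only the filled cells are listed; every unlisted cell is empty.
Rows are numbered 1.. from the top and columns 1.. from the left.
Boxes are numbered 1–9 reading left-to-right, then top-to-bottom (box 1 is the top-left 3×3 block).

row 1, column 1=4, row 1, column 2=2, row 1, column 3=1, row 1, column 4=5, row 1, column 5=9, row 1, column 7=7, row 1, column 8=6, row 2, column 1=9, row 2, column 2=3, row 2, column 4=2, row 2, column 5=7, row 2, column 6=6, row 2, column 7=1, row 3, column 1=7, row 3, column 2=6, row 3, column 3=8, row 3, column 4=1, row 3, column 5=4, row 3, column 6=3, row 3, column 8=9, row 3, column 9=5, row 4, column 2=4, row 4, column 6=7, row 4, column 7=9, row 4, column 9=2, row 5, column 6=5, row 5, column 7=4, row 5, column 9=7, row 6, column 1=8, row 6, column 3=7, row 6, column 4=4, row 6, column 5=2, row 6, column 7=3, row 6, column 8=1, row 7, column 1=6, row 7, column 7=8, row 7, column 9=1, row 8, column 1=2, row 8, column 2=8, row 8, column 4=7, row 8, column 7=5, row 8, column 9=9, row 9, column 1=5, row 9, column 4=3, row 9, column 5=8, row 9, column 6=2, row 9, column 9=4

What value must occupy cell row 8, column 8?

3

Row 8 already contains {2, 5, 7, 8, 9}.
Column 8 already contains {1, 6, 9}.
Its 3×3 block (box 9) already contains {1, 4, 5, 8, 9}.
The only value from 1–9 not eliminated is 3, so row 8, column 8 = 3.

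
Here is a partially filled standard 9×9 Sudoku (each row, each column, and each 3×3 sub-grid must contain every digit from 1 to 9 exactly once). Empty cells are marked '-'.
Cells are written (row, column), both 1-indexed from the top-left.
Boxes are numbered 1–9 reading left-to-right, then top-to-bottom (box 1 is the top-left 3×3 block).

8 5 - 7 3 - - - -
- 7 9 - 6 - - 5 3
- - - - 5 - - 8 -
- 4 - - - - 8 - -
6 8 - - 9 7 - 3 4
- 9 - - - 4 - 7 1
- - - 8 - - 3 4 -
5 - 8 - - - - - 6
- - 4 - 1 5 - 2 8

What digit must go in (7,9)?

Cell (7,9) itself could take any of {5, 7, 9} by direct elimination.
Consider where 5 can go in row 7.
(7,1) is out (column 1 already has a 5).
(7,2) is out (column 2 already has a 5).
(7,3) is out (box 7 already has a 5).
(7,5) is out (column 5 already has a 5).
(7,6) is out (column 6 already has a 5).
So the only cell in row 7 that can hold 5 is (7,9).
Therefore (7,9) = 5.

5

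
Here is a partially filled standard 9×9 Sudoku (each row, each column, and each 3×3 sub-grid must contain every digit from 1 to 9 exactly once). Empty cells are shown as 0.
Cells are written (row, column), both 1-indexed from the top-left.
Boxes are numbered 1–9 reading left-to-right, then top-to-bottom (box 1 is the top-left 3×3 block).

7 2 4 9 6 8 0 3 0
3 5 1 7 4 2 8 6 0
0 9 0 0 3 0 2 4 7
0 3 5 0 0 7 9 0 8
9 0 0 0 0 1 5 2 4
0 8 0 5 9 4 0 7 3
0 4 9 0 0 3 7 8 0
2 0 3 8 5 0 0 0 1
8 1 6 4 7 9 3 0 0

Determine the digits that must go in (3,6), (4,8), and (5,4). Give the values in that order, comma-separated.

5,1,3

For (3,6):
  Row 3 already contains {2, 3, 4, 7, 9}.
  Column 6 already contains {1, 2, 3, 4, 7, 8, 9}.
  Its 3×3 block (box 2) already contains {2, 3, 4, 6, 7, 8, 9}.
  The only value from 1–9 not eliminated is 5, so (3,6) = 5.
For (4,8):
  Row 4 already contains {3, 5, 7, 8, 9}.
  Column 8 already contains {2, 3, 4, 6, 7, 8}.
  Its 3×3 block (box 6) already contains {2, 3, 4, 5, 7, 8, 9}.
  The only value from 1–9 not eliminated is 1, so (4,8) = 1.
For (5,4):
  Consider where 3 can go in row 5.
  (5,2) is out (column 2 already has a 3).
  (5,3) is out (column 3 already has a 3).
  (5,5) is out (column 5 already has a 3).
  So the only cell in row 5 that can hold 3 is (5,4).
  So (5,4) = 3.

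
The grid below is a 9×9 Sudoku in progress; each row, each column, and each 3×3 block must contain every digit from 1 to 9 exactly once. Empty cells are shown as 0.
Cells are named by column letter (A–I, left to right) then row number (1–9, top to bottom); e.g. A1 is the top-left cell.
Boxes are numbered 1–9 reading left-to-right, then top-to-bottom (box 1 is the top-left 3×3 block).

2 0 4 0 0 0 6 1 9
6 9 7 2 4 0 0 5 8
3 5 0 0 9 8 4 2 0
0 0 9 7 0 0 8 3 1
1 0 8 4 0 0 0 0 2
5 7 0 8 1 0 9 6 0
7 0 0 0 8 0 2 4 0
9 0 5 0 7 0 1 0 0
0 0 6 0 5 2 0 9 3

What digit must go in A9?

8

Cell A9 itself could take any of {4, 8} by direct elimination.
Consider where 8 can go in column A.
A4 is out (row 4 already has a 8).
So the only cell in column A that can hold 8 is A9.
Therefore A9 = 8.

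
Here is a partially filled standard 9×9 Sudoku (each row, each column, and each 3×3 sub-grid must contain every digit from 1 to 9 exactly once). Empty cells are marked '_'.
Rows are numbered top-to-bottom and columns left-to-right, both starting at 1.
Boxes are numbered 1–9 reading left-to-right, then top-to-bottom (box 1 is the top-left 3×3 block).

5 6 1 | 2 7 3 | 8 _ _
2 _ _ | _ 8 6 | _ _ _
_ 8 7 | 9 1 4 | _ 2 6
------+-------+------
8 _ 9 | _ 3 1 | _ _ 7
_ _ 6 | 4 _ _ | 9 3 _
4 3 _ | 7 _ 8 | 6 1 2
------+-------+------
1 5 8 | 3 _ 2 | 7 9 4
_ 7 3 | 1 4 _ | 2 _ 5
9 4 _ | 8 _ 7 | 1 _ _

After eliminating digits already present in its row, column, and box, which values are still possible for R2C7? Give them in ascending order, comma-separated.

Row 2 already contains {2, 6, 8}.
Column 7 already contains {1, 2, 6, 7, 8, 9}.
Its 3×3 block (box 3) already contains {2, 6, 8}.
Removing those from 1–9 leaves {3, 4, 5} as the candidates for R2C7.

3,4,5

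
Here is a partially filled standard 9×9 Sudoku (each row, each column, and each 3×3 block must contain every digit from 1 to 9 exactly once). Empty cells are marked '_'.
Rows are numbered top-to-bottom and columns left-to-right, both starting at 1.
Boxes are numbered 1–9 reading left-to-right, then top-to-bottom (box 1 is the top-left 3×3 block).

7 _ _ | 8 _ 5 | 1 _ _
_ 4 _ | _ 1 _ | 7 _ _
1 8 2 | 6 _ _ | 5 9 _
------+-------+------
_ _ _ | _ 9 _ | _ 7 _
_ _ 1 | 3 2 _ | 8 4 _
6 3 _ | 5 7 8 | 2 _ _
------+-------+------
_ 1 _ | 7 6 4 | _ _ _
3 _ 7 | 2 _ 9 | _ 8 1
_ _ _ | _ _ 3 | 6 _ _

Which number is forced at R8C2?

6

Cell R8C2 itself could take any of {5, 6} by direct elimination.
Consider where 6 can go in box 7.
R7C1 is out (row 7 already has a 6).
R7C3 is out (row 7 already has a 6).
R9C1 is out (row 9 already has a 6).
R9C2 is out (row 9 already has a 6).
R9C3 is out (row 9 already has a 6).
So the only cell in box 7 that can hold 6 is R8C2.
Therefore R8C2 = 6.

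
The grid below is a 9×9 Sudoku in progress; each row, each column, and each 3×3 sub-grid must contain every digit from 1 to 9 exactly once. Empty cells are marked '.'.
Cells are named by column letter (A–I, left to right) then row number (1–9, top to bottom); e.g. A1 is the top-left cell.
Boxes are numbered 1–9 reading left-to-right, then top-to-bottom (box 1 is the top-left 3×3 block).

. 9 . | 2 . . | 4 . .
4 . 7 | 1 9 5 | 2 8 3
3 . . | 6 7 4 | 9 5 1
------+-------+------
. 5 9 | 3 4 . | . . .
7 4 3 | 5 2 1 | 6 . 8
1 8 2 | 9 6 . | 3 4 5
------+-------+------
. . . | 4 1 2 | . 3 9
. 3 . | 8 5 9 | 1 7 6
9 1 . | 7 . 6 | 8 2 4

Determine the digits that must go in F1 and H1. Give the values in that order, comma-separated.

3,6

For F1:
  Consider where 3 can go in column F.
  F4 is out (row 4 already has a 3).
  F6 is out (row 6 already has a 3).
  So the only cell in column F that can hold 3 is F1.
  So F1 = 3.
For H1:
  Row 1 already contains {2, 4, 9}.
  Column H already contains {2, 3, 4, 5, 7, 8}.
  Its 3×3 block (box 3) already contains {1, 2, 3, 4, 5, 8, 9}.
  The only value from 1–9 not eliminated is 6, so H1 = 6.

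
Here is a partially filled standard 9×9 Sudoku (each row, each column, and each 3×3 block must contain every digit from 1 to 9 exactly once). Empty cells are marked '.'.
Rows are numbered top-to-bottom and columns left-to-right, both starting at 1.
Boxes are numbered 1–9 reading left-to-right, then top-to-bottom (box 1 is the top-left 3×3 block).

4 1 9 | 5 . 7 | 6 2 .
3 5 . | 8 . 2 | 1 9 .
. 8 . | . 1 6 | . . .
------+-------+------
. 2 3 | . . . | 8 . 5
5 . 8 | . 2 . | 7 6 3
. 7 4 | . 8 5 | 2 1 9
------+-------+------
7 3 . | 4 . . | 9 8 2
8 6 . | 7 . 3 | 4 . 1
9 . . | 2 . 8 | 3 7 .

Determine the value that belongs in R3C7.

5

Row 3 already contains {1, 6, 8}.
Column 7 already contains {1, 2, 3, 4, 6, 7, 8, 9}.
Its 3×3 block (box 3) already contains {1, 2, 6, 9}.
The only value from 1–9 not eliminated is 5, so R3C7 = 5.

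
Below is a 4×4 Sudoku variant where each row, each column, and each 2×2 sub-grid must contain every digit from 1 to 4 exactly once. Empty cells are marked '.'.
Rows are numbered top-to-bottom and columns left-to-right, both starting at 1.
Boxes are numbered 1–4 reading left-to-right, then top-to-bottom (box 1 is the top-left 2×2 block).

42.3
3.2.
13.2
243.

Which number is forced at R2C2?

Row 2 already contains {2, 3}.
Column 2 already contains {2, 3, 4}.
Its 2×2 block (box 1) already contains {2, 3, 4}.
The only value from 1–4 not eliminated is 1, so R2C2 = 1.

1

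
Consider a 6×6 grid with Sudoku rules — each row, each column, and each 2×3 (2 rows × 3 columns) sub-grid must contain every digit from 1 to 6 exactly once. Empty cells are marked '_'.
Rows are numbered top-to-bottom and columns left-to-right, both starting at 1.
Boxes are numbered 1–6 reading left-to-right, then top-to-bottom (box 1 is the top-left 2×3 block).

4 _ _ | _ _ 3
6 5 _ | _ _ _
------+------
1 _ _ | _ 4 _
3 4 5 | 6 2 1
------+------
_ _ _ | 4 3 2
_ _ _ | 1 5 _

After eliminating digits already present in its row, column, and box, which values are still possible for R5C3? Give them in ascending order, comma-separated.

1,6

Row 5 already contains {2, 3, 4}.
Column 3 already contains {5}.
Its 2×3 block (box 5) already contains {}.
Removing those from 1–6 leaves {1, 6} as the candidates for R5C3.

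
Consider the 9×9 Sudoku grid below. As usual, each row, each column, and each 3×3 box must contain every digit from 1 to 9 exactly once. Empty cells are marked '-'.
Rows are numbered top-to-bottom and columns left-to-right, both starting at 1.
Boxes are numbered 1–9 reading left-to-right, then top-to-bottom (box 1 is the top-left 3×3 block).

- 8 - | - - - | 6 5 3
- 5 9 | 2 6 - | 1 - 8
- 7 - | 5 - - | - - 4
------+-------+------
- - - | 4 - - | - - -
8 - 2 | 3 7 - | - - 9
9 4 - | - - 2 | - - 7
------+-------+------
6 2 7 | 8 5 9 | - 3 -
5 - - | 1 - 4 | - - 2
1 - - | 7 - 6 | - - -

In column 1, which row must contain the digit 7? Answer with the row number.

Consider where 7 can go in column 1.
r1c1 is out (box 1 already has a 7).
r2c1 is out (box 1 already has a 7).
r3c1 is out (row 3 already has a 7).
So the only cell in column 1 that can hold 7 is r4c1.
That is row 4.

4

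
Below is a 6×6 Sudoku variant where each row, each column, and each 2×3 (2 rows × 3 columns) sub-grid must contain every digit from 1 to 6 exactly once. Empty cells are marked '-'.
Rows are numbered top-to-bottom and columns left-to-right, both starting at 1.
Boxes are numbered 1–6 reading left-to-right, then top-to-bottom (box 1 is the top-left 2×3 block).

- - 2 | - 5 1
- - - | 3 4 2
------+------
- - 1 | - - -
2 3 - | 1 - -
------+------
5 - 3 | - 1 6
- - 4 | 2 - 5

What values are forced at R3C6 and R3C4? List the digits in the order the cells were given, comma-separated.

3,5

For R3C6:
  Consider where 3 can go in column 6.
  R4C6 is out (row 4 already has a 3).
  So the only cell in column 6 that can hold 3 is R3C6.
  So R3C6 = 3.
For R3C4:
  Consider where 5 can go in column 4.
  R1C4 is out (row 1 already has a 5).
  R5C4 is out (row 5 already has a 5).
  So the only cell in column 4 that can hold 5 is R3C4.
  So R3C4 = 5.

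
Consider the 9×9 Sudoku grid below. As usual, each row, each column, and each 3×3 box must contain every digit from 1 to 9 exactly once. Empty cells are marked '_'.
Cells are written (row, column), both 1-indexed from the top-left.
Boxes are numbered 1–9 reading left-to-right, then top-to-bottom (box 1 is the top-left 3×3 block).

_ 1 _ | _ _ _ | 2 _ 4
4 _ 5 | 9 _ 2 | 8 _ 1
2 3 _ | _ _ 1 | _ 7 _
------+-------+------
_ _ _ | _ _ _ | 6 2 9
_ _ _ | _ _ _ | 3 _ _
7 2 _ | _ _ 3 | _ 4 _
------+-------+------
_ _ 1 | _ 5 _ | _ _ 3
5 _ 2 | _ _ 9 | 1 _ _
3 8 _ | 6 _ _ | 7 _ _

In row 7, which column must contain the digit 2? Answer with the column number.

4

Consider where 2 can go in row 7.
(7,1) is out (column 1 already has a 2).
(7,2) is out (column 2 already has a 2).
(7,6) is out (column 6 already has a 2).
(7,7) is out (column 7 already has a 2).
(7,8) is out (column 8 already has a 2).
So the only cell in row 7 that can hold 2 is (7,4).
That is column 4.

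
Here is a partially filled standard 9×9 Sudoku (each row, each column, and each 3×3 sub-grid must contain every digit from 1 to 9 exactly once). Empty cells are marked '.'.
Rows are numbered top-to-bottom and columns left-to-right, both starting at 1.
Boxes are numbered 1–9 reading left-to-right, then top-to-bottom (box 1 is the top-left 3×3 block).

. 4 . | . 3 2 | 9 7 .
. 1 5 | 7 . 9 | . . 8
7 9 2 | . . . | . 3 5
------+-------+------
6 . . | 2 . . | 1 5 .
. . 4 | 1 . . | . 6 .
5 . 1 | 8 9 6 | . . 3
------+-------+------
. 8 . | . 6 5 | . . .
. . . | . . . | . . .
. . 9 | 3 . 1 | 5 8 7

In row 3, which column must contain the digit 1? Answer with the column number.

Consider where 1 can go in row 3.
R3C4 is out (column 4 already has a 1).
R3C6 is out (column 6 already has a 1).
R3C7 is out (column 7 already has a 1).
So the only cell in row 3 that can hold 1 is R3C5.
That is column 5.

5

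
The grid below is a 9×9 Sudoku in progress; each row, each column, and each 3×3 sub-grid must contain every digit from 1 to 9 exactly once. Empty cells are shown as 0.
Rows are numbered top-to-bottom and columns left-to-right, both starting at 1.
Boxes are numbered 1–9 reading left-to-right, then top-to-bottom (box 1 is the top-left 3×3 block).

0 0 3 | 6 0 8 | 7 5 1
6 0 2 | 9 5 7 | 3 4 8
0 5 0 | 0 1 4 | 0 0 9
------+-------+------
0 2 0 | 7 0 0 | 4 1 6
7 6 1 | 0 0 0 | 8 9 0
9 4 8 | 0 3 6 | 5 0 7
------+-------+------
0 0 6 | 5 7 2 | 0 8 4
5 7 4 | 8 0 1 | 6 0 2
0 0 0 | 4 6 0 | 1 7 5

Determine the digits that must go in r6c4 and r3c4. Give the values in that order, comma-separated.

For r6c4:
  Consider where 1 can go in box 5.
  r4c5 is out (row 4 already has a 1).
  r4c6 is out (row 4 already has a 1).
  r5c4 is out (row 5 already has a 1).
  r5c5 is out (row 5 already has a 1).
  r5c6 is out (row 5 already has a 1).
  So the only cell in box 5 that can hold 1 is r6c4.
  So r6c4 = 1.
For r3c4:
  Consider where 3 can go in box 2.
  r1c5 is out (row 1 already has a 3).
  So the only cell in box 2 that can hold 3 is r3c4.
  So r3c4 = 3.

1,3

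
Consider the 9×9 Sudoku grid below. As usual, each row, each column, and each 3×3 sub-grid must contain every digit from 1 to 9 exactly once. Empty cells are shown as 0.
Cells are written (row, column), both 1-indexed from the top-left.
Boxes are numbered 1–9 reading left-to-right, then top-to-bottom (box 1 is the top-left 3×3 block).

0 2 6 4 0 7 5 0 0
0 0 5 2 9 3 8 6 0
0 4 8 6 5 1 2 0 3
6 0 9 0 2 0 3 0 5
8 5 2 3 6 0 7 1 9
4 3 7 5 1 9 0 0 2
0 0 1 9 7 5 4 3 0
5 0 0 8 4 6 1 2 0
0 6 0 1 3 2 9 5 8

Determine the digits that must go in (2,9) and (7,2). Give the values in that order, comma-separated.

For (2,9):
  Consider where 4 can go in row 2.
  (2,1) is out (column 1 already has a 4).
  (2,2) is out (column 2 already has a 4).
  So the only cell in row 2 that can hold 4 is (2,9).
  So (2,9) = 4.
For (7,2):
  Row 7 already contains {1, 3, 4, 5, 7, 9}.
  Column 2 already contains {2, 3, 4, 5, 6}.
  Its 3×3 block (box 7) already contains {1, 5, 6}.
  The only value from 1–9 not eliminated is 8, so (7,2) = 8.

4,8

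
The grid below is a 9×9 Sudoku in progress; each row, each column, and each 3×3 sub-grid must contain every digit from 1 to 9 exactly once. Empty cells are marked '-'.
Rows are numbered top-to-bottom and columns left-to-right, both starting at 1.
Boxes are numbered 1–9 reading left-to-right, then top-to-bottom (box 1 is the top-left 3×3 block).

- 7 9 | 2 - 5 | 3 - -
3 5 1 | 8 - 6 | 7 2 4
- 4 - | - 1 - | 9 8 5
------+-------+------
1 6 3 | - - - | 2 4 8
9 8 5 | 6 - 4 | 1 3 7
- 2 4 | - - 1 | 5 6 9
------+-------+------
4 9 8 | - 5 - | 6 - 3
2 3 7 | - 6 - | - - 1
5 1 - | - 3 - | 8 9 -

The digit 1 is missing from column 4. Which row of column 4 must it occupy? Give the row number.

7

Consider where 1 can go in column 4.
R3C4 is out (row 3 already has a 1).
R4C4 is out (row 4 already has a 1).
R6C4 is out (row 6 already has a 1).
R8C4 is out (row 8 already has a 1).
R9C4 is out (row 9 already has a 1).
So the only cell in column 4 that can hold 1 is R7C4.
That is row 7.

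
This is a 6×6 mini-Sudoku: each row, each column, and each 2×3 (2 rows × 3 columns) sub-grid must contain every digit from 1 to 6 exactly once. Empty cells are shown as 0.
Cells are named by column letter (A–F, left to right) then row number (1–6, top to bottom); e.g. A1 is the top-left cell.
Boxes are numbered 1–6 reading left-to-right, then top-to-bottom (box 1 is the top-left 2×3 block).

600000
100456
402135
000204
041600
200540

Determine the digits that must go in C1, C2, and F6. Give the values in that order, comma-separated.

For C1:
  Consider where 4 can go in box 1.
  B1 is out (column B already has a 4).
  B2 is out (row 2 already has a 4).
  C2 is out (row 2 already has a 4).
  So the only cell in box 1 that can hold 4 is C1.
  So C1 = 4.
For C2:
  Row 2 already contains {1, 4, 5, 6}.
  Column C already contains {1, 2}.
  Its 2×3 block (box 1) already contains {1, 6}.
  The only value from 1–6 not eliminated is 3, so C2 = 3.
For F6:
  Consider where 1 can go in row 6.
  B6 is out (box 5 already has a 1).
  C6 is out (column C already has a 1).
  So the only cell in row 6 that can hold 1 is F6.
  So F6 = 1.

4,3,1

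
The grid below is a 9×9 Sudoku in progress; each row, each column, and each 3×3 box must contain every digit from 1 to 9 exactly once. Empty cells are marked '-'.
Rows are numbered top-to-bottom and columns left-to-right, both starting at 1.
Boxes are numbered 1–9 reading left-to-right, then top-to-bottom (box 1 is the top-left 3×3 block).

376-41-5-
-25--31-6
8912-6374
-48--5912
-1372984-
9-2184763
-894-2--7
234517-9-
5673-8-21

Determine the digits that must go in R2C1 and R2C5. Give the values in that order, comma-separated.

4,7

For R2C1:
  Row 2 already contains {1, 2, 3, 5, 6}.
  Column 1 already contains {2, 3, 5, 8, 9}.
  Its 3×3 block (box 1) already contains {1, 2, 3, 5, 6, 7, 8, 9}.
  The only value from 1–9 not eliminated is 4, so R2C1 = 4.
For R2C5:
  Consider where 7 can go in row 2.
  R2C1 is out (box 1 already has a 7).
  R2C4 is out (column 4 already has a 7).
  R2C8 is out (column 8 already has a 7).
  So the only cell in row 2 that can hold 7 is R2C5.
  So R2C5 = 7.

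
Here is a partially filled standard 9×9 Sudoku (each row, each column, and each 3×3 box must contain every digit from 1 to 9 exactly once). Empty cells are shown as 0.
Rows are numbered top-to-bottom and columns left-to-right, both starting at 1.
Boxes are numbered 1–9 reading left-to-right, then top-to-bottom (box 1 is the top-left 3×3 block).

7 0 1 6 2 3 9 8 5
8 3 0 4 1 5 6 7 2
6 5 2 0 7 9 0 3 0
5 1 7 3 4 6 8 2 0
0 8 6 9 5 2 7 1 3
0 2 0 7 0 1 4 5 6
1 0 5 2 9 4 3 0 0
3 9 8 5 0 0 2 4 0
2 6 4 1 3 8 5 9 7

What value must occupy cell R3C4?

8

Row 3 already contains {2, 3, 5, 6, 7, 9}.
Column 4 already contains {1, 2, 3, 4, 5, 6, 7, 9}.
Its 3×3 block (box 2) already contains {1, 2, 3, 4, 5, 6, 7, 9}.
The only value from 1–9 not eliminated is 8, so R3C4 = 8.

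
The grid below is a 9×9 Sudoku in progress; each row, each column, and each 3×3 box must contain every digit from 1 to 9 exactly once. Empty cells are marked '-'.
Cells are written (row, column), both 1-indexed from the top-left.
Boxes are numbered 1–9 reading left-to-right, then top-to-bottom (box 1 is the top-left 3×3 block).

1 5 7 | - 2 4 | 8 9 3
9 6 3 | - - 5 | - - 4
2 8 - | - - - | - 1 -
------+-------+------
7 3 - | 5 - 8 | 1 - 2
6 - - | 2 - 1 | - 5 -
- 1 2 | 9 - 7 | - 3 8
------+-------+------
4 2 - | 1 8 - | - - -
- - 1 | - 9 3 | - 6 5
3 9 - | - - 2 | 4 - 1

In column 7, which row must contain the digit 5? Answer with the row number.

3

Consider where 5 can go in column 7.
(2,7) is out (row 2 already has a 5).
(5,7) is out (row 5 already has a 5).
(6,7) is out (box 6 already has a 5).
(7,7) is out (box 9 already has a 5).
(8,7) is out (row 8 already has a 5).
So the only cell in column 7 that can hold 5 is (3,7).
That is row 3.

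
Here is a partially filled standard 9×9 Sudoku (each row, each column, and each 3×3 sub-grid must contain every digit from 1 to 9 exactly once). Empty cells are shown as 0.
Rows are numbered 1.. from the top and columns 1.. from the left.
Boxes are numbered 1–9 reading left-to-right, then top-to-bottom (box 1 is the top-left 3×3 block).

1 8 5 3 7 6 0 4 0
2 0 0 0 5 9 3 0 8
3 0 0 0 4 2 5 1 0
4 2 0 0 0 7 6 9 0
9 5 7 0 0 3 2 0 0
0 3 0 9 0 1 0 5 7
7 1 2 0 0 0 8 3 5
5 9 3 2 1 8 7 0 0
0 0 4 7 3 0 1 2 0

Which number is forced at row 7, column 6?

Row 7 already contains {1, 2, 3, 5, 7, 8}.
Column 6 already contains {1, 2, 3, 6, 7, 8, 9}.
Its 3×3 block (box 8) already contains {1, 2, 3, 7, 8}.
The only value from 1–9 not eliminated is 4, so row 7, column 6 = 4.

4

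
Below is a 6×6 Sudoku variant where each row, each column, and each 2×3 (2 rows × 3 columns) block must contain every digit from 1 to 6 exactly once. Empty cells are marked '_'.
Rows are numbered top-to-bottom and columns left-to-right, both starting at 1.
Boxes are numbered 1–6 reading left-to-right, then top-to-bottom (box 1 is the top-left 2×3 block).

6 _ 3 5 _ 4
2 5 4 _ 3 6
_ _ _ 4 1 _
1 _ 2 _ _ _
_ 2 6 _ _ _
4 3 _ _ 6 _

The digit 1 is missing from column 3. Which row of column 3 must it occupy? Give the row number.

Consider where 1 can go in column 3.
R3C3 is out (row 3 already has a 1).
So the only cell in column 3 that can hold 1 is R6C3.
That is row 6.

6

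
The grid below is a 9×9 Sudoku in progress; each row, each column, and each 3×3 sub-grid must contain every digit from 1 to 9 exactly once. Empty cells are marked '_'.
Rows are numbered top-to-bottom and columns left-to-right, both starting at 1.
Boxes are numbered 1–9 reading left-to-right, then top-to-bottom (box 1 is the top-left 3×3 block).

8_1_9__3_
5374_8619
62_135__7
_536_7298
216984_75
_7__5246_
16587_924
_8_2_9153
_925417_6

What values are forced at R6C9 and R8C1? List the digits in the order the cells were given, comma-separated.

For R6C9:
  Row 6 already contains {2, 4, 5, 6, 7}.
  Column 9 already contains {3, 4, 5, 6, 7, 8, 9}.
  Its 3×3 block (box 6) already contains {2, 4, 5, 6, 7, 8, 9}.
  The only value from 1–9 not eliminated is 1, so R6C9 = 1.
For R8C1:
  Consider where 7 can go in column 1.
  R4C1 is out (row 4 already has a 7).
  R6C1 is out (row 6 already has a 7).
  R9C1 is out (row 9 already has a 7).
  So the only cell in column 1 that can hold 7 is R8C1.
  So R8C1 = 7.

1,7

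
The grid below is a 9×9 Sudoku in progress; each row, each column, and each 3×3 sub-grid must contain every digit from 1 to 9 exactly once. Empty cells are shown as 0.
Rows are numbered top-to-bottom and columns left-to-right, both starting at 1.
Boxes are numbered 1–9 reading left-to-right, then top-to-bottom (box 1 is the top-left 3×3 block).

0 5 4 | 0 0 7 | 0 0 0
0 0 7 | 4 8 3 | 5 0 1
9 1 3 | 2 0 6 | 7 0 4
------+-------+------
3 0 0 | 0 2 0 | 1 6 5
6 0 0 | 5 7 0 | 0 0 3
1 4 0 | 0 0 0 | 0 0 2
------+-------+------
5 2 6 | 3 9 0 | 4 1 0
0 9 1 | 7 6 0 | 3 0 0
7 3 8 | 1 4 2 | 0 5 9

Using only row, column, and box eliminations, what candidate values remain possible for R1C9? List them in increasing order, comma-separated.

6,8

Row 1 already contains {4, 5, 7}.
Column 9 already contains {1, 2, 3, 4, 5, 9}.
Its 3×3 block (box 3) already contains {1, 4, 5, 7}.
Removing those from 1–9 leaves {6, 8} as the candidates for R1C9.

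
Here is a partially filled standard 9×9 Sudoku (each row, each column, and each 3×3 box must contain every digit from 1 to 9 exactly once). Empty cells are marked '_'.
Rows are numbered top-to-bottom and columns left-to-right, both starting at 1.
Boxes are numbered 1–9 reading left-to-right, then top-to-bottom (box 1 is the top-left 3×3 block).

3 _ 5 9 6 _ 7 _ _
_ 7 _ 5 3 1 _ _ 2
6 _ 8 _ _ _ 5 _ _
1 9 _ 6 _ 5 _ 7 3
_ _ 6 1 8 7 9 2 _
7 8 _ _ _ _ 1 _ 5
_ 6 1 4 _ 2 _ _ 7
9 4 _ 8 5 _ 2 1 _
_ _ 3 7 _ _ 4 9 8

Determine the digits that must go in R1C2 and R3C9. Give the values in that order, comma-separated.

2,9

For R1C2:
  Consider where 2 can go in row 1.
  R1C6 is out (column 6 already has a 2).
  R1C8 is out (column 8 already has a 2).
  R1C9 is out (column 9 already has a 2).
  So the only cell in row 1 that can hold 2 is R1C2.
  So R1C2 = 2.
For R3C9:
  Consider where 9 can go in column 9.
  R1C9 is out (row 1 already has a 9).
  R5C9 is out (row 5 already has a 9).
  R8C9 is out (row 8 already has a 9).
  So the only cell in column 9 that can hold 9 is R3C9.
  So R3C9 = 9.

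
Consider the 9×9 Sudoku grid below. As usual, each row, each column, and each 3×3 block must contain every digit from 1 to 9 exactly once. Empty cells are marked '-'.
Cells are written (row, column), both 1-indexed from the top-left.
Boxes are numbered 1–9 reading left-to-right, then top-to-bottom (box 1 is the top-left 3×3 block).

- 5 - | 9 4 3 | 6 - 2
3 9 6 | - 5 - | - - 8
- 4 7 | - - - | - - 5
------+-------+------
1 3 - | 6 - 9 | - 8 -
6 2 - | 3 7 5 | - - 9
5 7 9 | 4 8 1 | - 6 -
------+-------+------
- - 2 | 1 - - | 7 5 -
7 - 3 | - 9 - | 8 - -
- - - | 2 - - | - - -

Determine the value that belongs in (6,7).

Cell (6,7) itself could take any of {2, 3} by direct elimination.
Consider where 2 can go in row 6.
(6,9) is out (column 9 already has a 2).
So the only cell in row 6 that can hold 2 is (6,7).
Therefore (6,7) = 2.

2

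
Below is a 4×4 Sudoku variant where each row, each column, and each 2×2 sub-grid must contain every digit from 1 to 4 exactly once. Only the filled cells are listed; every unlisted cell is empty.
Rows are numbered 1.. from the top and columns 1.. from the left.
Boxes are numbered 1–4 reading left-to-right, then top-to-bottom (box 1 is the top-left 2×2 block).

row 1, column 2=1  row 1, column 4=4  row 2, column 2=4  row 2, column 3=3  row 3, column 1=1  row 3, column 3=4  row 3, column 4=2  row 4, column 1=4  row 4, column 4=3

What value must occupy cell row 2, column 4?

1

Row 2 already contains {3, 4}.
Column 4 already contains {2, 3, 4}.
Its 2×2 block (box 2) already contains {3, 4}.
The only value from 1–4 not eliminated is 1, so row 2, column 4 = 1.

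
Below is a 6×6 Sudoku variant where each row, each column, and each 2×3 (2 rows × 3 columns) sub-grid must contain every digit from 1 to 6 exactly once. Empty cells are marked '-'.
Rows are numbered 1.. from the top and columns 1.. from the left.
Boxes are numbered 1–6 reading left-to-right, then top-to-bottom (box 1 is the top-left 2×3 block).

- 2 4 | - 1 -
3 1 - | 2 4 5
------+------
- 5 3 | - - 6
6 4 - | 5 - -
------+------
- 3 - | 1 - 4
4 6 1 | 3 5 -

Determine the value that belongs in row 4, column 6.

Cell row 4, column 6 itself could take any of {1, 2, 3} by direct elimination.
Consider where 1 can go in row 4.
row 4, column 3 is out (column 3 already has a 1).
row 4, column 5 is out (column 5 already has a 1).
So the only cell in row 4 that can hold 1 is row 4, column 6.
Therefore row 4, column 6 = 1.

1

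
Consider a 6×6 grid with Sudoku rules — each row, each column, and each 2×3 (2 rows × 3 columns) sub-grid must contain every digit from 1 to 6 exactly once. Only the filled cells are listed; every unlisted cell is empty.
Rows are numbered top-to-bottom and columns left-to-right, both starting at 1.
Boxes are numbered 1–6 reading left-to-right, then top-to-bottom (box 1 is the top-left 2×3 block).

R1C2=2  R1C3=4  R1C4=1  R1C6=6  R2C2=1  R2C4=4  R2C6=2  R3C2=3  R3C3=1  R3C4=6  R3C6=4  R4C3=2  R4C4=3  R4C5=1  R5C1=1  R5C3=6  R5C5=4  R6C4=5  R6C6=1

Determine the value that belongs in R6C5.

6

Cell R6C5 itself could take any of {2, 3, 6} by direct elimination.
Consider where 6 can go in column 5.
R1C5 is out (row 1 already has a 6).
R2C5 is out (box 2 already has a 6).
R3C5 is out (row 3 already has a 6).
So the only cell in column 5 that can hold 6 is R6C5.
Therefore R6C5 = 6.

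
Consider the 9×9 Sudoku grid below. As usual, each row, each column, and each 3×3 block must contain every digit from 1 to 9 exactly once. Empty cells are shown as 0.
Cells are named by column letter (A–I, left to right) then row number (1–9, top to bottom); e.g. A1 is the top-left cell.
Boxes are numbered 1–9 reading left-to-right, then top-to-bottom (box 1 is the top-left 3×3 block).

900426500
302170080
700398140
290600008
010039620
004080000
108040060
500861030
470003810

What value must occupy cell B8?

Row 8 already contains {1, 3, 5, 6, 8}.
Column B already contains {1, 7, 9}.
Its 3×3 block (box 7) already contains {1, 4, 5, 7, 8}.
The only value from 1–9 not eliminated is 2, so B8 = 2.

2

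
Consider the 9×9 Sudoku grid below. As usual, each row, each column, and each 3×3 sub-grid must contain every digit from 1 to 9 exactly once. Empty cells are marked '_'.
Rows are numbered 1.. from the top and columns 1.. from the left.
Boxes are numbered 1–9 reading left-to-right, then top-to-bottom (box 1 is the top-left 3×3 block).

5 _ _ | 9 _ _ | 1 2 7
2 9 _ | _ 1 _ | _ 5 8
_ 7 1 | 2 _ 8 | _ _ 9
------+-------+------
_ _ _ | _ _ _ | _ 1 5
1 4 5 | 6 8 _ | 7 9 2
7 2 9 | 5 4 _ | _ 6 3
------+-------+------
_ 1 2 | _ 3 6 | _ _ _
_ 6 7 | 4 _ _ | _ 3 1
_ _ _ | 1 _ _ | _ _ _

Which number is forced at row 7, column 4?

Cell row 7, column 4 itself could take any of {7, 8} by direct elimination.
Consider where 8 can go in box 8.
row 8, column 5 is out (column 5 already has a 8).
row 8, column 6 is out (column 6 already has a 8).
row 9, column 5 is out (column 5 already has a 8).
row 9, column 6 is out (column 6 already has a 8).
So the only cell in box 8 that can hold 8 is row 7, column 4.
Therefore row 7, column 4 = 8.

8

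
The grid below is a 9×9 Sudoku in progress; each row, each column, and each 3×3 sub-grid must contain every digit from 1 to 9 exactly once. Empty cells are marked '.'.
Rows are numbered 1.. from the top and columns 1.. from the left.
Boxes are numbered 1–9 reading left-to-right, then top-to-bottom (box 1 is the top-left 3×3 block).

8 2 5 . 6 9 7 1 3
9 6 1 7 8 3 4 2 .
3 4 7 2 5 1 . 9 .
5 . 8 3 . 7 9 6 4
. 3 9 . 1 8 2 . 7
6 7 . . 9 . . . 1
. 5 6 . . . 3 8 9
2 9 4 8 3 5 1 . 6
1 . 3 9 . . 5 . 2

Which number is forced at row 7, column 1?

Row 7 already contains {3, 5, 6, 8, 9}.
Column 1 already contains {1, 2, 3, 5, 6, 8, 9}.
Its 3×3 block (box 7) already contains {1, 2, 3, 4, 5, 6, 9}.
The only value from 1–9 not eliminated is 7, so row 7, column 1 = 7.

7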